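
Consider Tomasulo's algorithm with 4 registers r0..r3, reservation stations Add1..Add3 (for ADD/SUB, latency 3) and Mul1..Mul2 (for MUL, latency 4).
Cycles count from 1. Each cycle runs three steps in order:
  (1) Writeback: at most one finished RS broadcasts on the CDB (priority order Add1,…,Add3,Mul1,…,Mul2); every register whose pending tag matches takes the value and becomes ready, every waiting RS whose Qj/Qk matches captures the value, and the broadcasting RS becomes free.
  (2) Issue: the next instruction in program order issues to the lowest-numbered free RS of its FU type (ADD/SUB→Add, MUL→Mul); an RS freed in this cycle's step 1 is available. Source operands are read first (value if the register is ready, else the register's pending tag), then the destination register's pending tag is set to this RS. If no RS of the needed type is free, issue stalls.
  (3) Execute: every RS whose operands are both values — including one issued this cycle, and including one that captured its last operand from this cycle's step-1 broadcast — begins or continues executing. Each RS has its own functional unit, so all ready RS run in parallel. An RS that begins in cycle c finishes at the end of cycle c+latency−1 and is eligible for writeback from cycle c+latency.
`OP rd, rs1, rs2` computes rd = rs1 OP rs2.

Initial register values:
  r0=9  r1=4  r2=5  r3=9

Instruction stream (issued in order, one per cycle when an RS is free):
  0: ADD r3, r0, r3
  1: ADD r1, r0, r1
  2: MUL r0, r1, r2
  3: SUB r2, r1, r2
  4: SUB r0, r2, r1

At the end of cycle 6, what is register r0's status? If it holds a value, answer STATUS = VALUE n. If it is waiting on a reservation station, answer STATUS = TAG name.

STATUS = TAG Add2

cycle 1: issue ADD r3<-Add1 // r0:9,r1:4,r2:5,r3:Add1
cycle 2: issue ADD r1<-Add2 // r0:9,r1:Add2,r2:5,r3:Add1
cycle 3: issue MUL r0<-Mul1 // r0:Mul1,r1:Add2,r2:5,r3:Add1
cycle 4: CDB Add1=18; issue SUB r2<-Add1 // r0:Mul1,r1:Add2,r2:Add1,r3:18
cycle 5: CDB Add2=13; issue SUB r0<-Add2 // r0:Add2,r1:13,r2:Add1,r3:18
cycle 6: - // r0:Add2,r1:13,r2:Add1,r3:18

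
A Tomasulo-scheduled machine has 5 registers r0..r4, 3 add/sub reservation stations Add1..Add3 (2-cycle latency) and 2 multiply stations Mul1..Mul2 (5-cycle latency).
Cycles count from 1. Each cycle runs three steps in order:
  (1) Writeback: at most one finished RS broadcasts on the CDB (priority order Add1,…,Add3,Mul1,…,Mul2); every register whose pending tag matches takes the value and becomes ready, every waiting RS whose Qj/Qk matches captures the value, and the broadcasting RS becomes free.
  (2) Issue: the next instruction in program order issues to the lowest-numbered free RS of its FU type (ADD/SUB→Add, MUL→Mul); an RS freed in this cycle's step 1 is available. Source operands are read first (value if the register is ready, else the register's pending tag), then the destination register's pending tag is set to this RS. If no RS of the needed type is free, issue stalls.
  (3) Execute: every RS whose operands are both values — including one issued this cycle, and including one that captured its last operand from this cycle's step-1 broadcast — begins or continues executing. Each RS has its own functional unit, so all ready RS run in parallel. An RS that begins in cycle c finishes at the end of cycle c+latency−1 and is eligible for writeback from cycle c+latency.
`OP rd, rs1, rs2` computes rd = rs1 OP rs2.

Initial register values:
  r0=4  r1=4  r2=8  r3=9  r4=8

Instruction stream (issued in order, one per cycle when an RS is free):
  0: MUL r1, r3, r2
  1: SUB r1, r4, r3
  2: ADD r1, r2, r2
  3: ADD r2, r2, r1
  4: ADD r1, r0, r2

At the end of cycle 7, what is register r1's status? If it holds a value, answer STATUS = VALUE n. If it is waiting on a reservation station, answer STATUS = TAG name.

STATUS = TAG Add2

c1: issue MUL r1<-Mul1 | r0:4,r1:Mul1,r2:8,r3:9,r4:8
c2: issue SUB r1<-Add1 | r0:4,r1:Add1,r2:8,r3:9,r4:8
c3: issue ADD r1<-Add2 | r0:4,r1:Add2,r2:8,r3:9,r4:8
c4: CDB Add1=-1; issue ADD r2<-Add1 | r0:4,r1:Add2,r2:Add1,r3:9,r4:8
c5: CDB Add2=16; issue ADD r1<-Add2 | r0:4,r1:Add2,r2:Add1,r3:9,r4:8
c6: CDB Mul1=72 | r0:4,r1:Add2,r2:Add1,r3:9,r4:8
c7: CDB Add1=24 | r0:4,r1:Add2,r2:24,r3:9,r4:8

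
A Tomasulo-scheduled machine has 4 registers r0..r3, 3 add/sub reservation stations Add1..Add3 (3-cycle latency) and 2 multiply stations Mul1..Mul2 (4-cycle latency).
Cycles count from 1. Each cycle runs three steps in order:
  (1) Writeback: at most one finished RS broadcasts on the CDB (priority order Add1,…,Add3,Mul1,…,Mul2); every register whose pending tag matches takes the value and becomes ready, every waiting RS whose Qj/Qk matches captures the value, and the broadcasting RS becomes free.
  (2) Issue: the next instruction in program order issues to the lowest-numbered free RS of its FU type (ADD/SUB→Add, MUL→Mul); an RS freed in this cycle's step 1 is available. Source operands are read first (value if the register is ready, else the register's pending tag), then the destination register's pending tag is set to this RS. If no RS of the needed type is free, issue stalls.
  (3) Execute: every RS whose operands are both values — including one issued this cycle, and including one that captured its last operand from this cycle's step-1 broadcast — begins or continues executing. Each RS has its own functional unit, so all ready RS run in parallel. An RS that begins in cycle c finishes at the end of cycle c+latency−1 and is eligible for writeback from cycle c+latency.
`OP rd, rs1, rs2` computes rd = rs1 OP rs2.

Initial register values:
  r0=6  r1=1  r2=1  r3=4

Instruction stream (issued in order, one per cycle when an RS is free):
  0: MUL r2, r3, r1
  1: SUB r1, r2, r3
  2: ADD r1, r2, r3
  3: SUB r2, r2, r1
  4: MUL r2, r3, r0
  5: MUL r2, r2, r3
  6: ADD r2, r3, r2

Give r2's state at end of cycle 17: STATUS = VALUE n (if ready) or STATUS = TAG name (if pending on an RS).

c1: issue MUL r2<-Mul1 | r0:6,r1:1,r2:Mul1,r3:4
c2: issue SUB r1<-Add1 | r0:6,r1:Add1,r2:Mul1,r3:4
c3: issue ADD r1<-Add2 | r0:6,r1:Add2,r2:Mul1,r3:4
c4: issue SUB r2<-Add3 | r0:6,r1:Add2,r2:Add3,r3:4
c5: CDB Mul1=4; issue MUL r2<-Mul1 | r0:6,r1:Add2,r2:Mul1,r3:4
c6: issue MUL r2<-Mul2 | r0:6,r1:Add2,r2:Mul2,r3:4
c7: stall | r0:6,r1:Add2,r2:Mul2,r3:4
c8: CDB Add1=0; issue ADD r2<-Add1 | r0:6,r1:Add2,r2:Add1,r3:4
c9: CDB Add2=8 | r0:6,r1:8,r2:Add1,r3:4
c10: CDB Mul1=24 | r0:6,r1:8,r2:Add1,r3:4
c11: - | r0:6,r1:8,r2:Add1,r3:4
c12: CDB Add3=-4 | r0:6,r1:8,r2:Add1,r3:4
c13: - | r0:6,r1:8,r2:Add1,r3:4
c14: CDB Mul2=96 | r0:6,r1:8,r2:Add1,r3:4
c15: - | r0:6,r1:8,r2:Add1,r3:4
c16: - | r0:6,r1:8,r2:Add1,r3:4
c17: CDB Add1=100 | r0:6,r1:8,r2:100,r3:4

STATUS = VALUE 100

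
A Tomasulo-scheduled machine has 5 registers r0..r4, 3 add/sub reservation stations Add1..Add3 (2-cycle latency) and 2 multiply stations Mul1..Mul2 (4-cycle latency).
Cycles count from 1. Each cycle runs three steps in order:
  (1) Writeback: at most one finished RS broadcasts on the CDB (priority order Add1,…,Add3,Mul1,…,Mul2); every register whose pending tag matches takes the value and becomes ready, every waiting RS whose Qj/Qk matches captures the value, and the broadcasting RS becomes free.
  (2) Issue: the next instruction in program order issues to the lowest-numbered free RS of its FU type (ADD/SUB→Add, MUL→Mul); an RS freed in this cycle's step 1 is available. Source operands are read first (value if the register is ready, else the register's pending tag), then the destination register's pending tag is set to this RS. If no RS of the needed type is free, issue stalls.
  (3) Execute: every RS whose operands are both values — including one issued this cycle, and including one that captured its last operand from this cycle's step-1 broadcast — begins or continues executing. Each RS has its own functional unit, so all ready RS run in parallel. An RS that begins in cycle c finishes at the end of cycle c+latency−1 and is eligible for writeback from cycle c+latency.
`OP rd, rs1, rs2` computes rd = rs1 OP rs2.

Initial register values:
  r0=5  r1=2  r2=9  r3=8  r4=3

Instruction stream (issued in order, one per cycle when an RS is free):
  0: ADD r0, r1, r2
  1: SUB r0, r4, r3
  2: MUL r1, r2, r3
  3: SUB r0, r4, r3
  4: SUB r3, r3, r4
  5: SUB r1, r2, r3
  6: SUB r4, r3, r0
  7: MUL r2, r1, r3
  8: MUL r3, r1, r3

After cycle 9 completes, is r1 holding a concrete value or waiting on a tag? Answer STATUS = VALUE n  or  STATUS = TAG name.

STATUS = VALUE 4

  c1: issue ADD r0<-Add1  regs: r0:Add1,r1:2,r2:9,r3:8,r4:3
  c2: issue SUB r0<-Add2  regs: r0:Add2,r1:2,r2:9,r3:8,r4:3
  c3: CDB Add1=11; issue MUL r1<-Mul1  regs: r0:Add2,r1:Mul1,r2:9,r3:8,r4:3
  c4: CDB Add2=-5; issue SUB r0<-Add1  regs: r0:Add1,r1:Mul1,r2:9,r3:8,r4:3
  c5: issue SUB r3<-Add2  regs: r0:Add1,r1:Mul1,r2:9,r3:Add2,r4:3
  c6: CDB Add1=-5; issue SUB r1<-Add1  regs: r0:-5,r1:Add1,r2:9,r3:Add2,r4:3
  c7: CDB Add2=5; issue SUB r4<-Add2  regs: r0:-5,r1:Add1,r2:9,r3:5,r4:Add2
  c8: CDB Mul1=72; issue MUL r2<-Mul1  regs: r0:-5,r1:Add1,r2:Mul1,r3:5,r4:Add2
  c9: CDB Add1=4; issue MUL r3<-Mul2  regs: r0:-5,r1:4,r2:Mul1,r3:Mul2,r4:Add2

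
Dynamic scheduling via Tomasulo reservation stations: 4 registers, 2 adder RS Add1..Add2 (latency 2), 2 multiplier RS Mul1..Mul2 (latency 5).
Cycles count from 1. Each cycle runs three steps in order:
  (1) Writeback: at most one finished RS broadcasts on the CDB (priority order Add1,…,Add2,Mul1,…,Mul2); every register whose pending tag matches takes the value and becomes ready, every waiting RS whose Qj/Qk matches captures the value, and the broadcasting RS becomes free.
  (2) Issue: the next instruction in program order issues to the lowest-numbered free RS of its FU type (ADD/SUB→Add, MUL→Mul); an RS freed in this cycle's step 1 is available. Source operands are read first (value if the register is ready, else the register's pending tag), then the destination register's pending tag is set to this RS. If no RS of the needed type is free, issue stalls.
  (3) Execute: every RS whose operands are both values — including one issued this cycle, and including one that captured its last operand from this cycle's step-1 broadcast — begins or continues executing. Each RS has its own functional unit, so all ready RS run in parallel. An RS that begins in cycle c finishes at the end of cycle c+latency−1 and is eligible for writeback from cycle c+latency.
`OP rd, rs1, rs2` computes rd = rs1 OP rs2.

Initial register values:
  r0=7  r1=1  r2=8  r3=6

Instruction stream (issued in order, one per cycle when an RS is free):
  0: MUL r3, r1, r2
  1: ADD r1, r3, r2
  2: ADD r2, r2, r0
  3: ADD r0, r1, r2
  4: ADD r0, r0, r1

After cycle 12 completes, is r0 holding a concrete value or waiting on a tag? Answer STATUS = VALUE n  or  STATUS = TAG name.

cycle 1: issue MUL r3<-Mul1 // r0:7,r1:1,r2:8,r3:Mul1
cycle 2: issue ADD r1<-Add1 // r0:7,r1:Add1,r2:8,r3:Mul1
cycle 3: issue ADD r2<-Add2 // r0:7,r1:Add1,r2:Add2,r3:Mul1
cycle 4: stall // r0:7,r1:Add1,r2:Add2,r3:Mul1
cycle 5: CDB Add2=15; issue ADD r0<-Add2 // r0:Add2,r1:Add1,r2:15,r3:Mul1
cycle 6: CDB Mul1=8; stall // r0:Add2,r1:Add1,r2:15,r3:8
cycle 7: stall // r0:Add2,r1:Add1,r2:15,r3:8
cycle 8: CDB Add1=16; issue ADD r0<-Add1 // r0:Add1,r1:16,r2:15,r3:8
cycle 9: - // r0:Add1,r1:16,r2:15,r3:8
cycle 10: CDB Add2=31 // r0:Add1,r1:16,r2:15,r3:8
cycle 11: - // r0:Add1,r1:16,r2:15,r3:8
cycle 12: CDB Add1=47 // r0:47,r1:16,r2:15,r3:8

STATUS = VALUE 47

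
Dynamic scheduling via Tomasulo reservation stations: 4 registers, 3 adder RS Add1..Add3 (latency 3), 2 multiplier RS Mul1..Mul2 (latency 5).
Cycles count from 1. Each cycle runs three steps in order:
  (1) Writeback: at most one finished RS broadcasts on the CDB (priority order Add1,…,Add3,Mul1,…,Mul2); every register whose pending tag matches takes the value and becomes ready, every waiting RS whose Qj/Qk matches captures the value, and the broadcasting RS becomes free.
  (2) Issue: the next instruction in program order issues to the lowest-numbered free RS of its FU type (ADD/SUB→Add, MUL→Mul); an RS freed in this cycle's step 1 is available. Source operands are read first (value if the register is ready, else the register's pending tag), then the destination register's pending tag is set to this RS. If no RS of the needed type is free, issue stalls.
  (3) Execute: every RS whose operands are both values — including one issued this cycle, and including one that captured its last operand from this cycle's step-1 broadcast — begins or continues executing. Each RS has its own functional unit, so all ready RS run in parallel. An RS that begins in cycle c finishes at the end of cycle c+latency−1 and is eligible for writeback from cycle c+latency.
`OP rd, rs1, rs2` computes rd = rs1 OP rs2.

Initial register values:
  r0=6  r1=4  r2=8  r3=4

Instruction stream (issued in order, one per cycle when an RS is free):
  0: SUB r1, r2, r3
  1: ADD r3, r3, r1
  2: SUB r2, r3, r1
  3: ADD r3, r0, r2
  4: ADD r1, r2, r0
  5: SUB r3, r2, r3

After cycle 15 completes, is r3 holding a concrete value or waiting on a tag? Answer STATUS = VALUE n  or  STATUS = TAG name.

c1: issue SUB r1<-Add1 | r0:6,r1:Add1,r2:8,r3:4
c2: issue ADD r3<-Add2 | r0:6,r1:Add1,r2:8,r3:Add2
c3: issue SUB r2<-Add3 | r0:6,r1:Add1,r2:Add3,r3:Add2
c4: CDB Add1=4; issue ADD r3<-Add1 | r0:6,r1:4,r2:Add3,r3:Add1
c5: stall | r0:6,r1:4,r2:Add3,r3:Add1
c6: stall | r0:6,r1:4,r2:Add3,r3:Add1
c7: CDB Add2=8; issue ADD r1<-Add2 | r0:6,r1:Add2,r2:Add3,r3:Add1
c8: stall | r0:6,r1:Add2,r2:Add3,r3:Add1
c9: stall | r0:6,r1:Add2,r2:Add3,r3:Add1
c10: CDB Add3=4; issue SUB r3<-Add3 | r0:6,r1:Add2,r2:4,r3:Add3
c11: - | r0:6,r1:Add2,r2:4,r3:Add3
c12: - | r0:6,r1:Add2,r2:4,r3:Add3
c13: CDB Add1=10 | r0:6,r1:Add2,r2:4,r3:Add3
c14: CDB Add2=10 | r0:6,r1:10,r2:4,r3:Add3
c15: - | r0:6,r1:10,r2:4,r3:Add3

STATUS = TAG Add3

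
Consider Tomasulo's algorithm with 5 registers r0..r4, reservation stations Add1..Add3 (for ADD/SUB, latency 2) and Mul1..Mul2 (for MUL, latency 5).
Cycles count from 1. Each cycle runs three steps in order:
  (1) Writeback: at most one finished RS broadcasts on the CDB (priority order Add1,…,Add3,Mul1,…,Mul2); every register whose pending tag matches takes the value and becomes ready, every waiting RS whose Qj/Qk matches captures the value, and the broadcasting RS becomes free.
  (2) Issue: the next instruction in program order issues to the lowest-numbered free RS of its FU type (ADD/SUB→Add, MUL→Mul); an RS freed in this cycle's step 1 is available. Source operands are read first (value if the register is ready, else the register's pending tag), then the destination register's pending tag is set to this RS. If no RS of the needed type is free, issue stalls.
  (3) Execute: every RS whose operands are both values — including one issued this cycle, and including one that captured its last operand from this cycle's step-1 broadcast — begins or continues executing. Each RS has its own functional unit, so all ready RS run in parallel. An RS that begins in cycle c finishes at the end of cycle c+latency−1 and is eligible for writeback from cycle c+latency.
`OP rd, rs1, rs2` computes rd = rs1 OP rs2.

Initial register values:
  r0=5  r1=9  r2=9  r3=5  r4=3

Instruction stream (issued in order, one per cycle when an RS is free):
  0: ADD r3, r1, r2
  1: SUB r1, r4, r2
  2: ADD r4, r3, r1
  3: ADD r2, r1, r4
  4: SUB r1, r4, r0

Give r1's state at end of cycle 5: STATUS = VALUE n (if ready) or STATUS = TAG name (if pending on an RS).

c1: issue ADD r3<-Add1 | r0:5,r1:9,r2:9,r3:Add1,r4:3
c2: issue SUB r1<-Add2 | r0:5,r1:Add2,r2:9,r3:Add1,r4:3
c3: CDB Add1=18; issue ADD r4<-Add1 | r0:5,r1:Add2,r2:9,r3:18,r4:Add1
c4: CDB Add2=-6; issue ADD r2<-Add2 | r0:5,r1:-6,r2:Add2,r3:18,r4:Add1
c5: issue SUB r1<-Add3 | r0:5,r1:Add3,r2:Add2,r3:18,r4:Add1

STATUS = TAG Add3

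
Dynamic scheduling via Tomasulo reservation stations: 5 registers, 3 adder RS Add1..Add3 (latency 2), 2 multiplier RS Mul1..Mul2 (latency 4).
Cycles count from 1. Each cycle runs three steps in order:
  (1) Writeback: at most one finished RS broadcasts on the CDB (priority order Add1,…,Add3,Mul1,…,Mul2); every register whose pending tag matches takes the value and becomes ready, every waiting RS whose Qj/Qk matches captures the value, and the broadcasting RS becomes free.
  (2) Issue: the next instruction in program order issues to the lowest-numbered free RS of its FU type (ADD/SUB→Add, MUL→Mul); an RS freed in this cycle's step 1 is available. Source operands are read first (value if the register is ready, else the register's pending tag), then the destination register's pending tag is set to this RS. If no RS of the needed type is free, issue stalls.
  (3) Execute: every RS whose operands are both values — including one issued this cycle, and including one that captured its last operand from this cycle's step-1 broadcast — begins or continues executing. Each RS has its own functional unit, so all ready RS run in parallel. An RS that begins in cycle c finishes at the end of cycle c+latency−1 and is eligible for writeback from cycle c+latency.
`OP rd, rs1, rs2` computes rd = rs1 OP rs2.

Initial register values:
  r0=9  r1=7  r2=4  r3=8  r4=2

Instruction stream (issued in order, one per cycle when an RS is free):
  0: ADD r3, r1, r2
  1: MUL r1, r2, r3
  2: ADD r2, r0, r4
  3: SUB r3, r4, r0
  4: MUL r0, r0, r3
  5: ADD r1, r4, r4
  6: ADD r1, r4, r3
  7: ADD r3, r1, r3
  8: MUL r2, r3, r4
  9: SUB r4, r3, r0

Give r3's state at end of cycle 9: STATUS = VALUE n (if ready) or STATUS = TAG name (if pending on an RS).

STATUS = TAG Add1

c1: issue ADD r3<-Add1 | r0:9,r1:7,r2:4,r3:Add1,r4:2
c2: issue MUL r1<-Mul1 | r0:9,r1:Mul1,r2:4,r3:Add1,r4:2
c3: CDB Add1=11; issue ADD r2<-Add1 | r0:9,r1:Mul1,r2:Add1,r3:11,r4:2
c4: issue SUB r3<-Add2 | r0:9,r1:Mul1,r2:Add1,r3:Add2,r4:2
c5: CDB Add1=11; issue MUL r0<-Mul2 | r0:Mul2,r1:Mul1,r2:11,r3:Add2,r4:2
c6: CDB Add2=-7; issue ADD r1<-Add1 | r0:Mul2,r1:Add1,r2:11,r3:-7,r4:2
c7: CDB Mul1=44; issue ADD r1<-Add2 | r0:Mul2,r1:Add2,r2:11,r3:-7,r4:2
c8: CDB Add1=4; issue ADD r3<-Add1 | r0:Mul2,r1:Add2,r2:11,r3:Add1,r4:2
c9: CDB Add2=-5; issue MUL r2<-Mul1 | r0:Mul2,r1:-5,r2:Mul1,r3:Add1,r4:2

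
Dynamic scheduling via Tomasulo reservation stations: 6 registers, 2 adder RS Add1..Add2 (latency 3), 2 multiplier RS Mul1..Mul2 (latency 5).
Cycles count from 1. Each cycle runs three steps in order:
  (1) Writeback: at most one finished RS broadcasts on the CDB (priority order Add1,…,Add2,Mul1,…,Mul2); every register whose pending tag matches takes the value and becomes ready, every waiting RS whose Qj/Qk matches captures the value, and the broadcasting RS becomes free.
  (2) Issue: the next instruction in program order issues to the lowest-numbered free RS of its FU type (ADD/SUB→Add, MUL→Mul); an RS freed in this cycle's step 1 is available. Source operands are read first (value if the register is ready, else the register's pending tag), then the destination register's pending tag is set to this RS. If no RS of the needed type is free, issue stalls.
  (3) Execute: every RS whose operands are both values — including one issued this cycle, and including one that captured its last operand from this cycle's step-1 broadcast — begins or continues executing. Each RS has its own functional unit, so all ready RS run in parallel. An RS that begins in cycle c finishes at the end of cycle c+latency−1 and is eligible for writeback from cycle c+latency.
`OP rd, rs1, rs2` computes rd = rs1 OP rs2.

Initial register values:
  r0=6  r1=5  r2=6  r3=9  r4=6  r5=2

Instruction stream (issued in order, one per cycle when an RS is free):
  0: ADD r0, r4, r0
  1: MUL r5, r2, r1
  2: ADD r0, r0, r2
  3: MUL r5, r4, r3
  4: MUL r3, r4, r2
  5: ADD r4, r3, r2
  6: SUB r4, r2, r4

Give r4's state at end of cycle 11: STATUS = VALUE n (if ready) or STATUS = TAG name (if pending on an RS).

cycle 1: issue ADD r0<-Add1 // r0:Add1,r1:5,r2:6,r3:9,r4:6,r5:2
cycle 2: issue MUL r5<-Mul1 // r0:Add1,r1:5,r2:6,r3:9,r4:6,r5:Mul1
cycle 3: issue ADD r0<-Add2 // r0:Add2,r1:5,r2:6,r3:9,r4:6,r5:Mul1
cycle 4: CDB Add1=12; issue MUL r5<-Mul2 // r0:Add2,r1:5,r2:6,r3:9,r4:6,r5:Mul2
cycle 5: stall // r0:Add2,r1:5,r2:6,r3:9,r4:6,r5:Mul2
cycle 6: stall // r0:Add2,r1:5,r2:6,r3:9,r4:6,r5:Mul2
cycle 7: CDB Add2=18; stall // r0:18,r1:5,r2:6,r3:9,r4:6,r5:Mul2
cycle 8: CDB Mul1=30; issue MUL r3<-Mul1 // r0:18,r1:5,r2:6,r3:Mul1,r4:6,r5:Mul2
cycle 9: CDB Mul2=54; issue ADD r4<-Add1 // r0:18,r1:5,r2:6,r3:Mul1,r4:Add1,r5:54
cycle 10: issue SUB r4<-Add2 // r0:18,r1:5,r2:6,r3:Mul1,r4:Add2,r5:54
cycle 11: - // r0:18,r1:5,r2:6,r3:Mul1,r4:Add2,r5:54

STATUS = TAG Add2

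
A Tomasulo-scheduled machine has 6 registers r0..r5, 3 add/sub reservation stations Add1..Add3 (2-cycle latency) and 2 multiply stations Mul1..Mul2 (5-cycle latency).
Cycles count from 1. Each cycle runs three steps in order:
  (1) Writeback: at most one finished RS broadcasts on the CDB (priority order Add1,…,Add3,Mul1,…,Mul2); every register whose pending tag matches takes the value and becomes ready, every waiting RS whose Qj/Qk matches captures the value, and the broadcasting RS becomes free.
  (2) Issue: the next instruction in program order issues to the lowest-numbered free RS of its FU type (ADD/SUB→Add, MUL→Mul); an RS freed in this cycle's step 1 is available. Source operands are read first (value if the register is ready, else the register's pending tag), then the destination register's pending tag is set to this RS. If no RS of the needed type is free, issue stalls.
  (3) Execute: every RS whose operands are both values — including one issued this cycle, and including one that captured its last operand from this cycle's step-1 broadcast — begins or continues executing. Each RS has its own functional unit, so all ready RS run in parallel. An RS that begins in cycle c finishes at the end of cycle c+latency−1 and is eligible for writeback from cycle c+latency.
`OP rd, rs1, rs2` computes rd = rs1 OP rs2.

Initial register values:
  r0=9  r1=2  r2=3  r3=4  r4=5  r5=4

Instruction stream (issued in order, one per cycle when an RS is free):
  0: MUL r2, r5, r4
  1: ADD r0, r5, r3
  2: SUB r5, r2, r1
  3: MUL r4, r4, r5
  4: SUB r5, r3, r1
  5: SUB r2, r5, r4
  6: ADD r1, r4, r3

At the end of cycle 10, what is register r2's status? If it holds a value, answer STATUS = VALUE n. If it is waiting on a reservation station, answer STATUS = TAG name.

STATUS = TAG Add3

  c1: issue MUL r2<-Mul1  regs: r0:9,r1:2,r2:Mul1,r3:4,r4:5,r5:4
  c2: issue ADD r0<-Add1  regs: r0:Add1,r1:2,r2:Mul1,r3:4,r4:5,r5:4
  c3: issue SUB r5<-Add2  regs: r0:Add1,r1:2,r2:Mul1,r3:4,r4:5,r5:Add2
  c4: CDB Add1=8; issue MUL r4<-Mul2  regs: r0:8,r1:2,r2:Mul1,r3:4,r4:Mul2,r5:Add2
  c5: issue SUB r5<-Add1  regs: r0:8,r1:2,r2:Mul1,r3:4,r4:Mul2,r5:Add1
  c6: CDB Mul1=20; issue SUB r2<-Add3  regs: r0:8,r1:2,r2:Add3,r3:4,r4:Mul2,r5:Add1
  c7: CDB Add1=2; issue ADD r1<-Add1  regs: r0:8,r1:Add1,r2:Add3,r3:4,r4:Mul2,r5:2
  c8: CDB Add2=18  regs: r0:8,r1:Add1,r2:Add3,r3:4,r4:Mul2,r5:2
  c9: -  regs: r0:8,r1:Add1,r2:Add3,r3:4,r4:Mul2,r5:2
  c10: -  regs: r0:8,r1:Add1,r2:Add3,r3:4,r4:Mul2,r5:2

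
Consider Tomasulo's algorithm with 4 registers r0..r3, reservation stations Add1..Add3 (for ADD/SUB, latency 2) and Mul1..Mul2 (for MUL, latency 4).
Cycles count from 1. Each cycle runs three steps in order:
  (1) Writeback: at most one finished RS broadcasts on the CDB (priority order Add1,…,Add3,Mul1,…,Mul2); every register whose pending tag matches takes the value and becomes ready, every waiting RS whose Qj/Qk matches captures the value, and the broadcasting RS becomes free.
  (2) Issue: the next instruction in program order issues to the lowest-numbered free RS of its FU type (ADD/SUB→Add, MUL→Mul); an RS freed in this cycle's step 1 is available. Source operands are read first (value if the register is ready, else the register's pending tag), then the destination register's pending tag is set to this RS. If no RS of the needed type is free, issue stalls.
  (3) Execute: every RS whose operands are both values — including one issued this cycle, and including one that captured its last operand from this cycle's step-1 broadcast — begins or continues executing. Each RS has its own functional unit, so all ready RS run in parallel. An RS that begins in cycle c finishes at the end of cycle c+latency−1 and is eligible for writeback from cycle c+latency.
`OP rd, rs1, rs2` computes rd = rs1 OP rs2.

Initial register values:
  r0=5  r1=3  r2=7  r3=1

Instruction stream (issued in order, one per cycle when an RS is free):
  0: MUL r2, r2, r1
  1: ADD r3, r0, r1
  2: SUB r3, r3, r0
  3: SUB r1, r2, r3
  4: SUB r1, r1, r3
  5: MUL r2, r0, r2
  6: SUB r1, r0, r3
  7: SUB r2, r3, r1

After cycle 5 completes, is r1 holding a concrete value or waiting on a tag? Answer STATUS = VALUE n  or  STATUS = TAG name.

c1: issue MUL r2<-Mul1 | r0:5,r1:3,r2:Mul1,r3:1
c2: issue ADD r3<-Add1 | r0:5,r1:3,r2:Mul1,r3:Add1
c3: issue SUB r3<-Add2 | r0:5,r1:3,r2:Mul1,r3:Add2
c4: CDB Add1=8; issue SUB r1<-Add1 | r0:5,r1:Add1,r2:Mul1,r3:Add2
c5: CDB Mul1=21; issue SUB r1<-Add3 | r0:5,r1:Add3,r2:21,r3:Add2

STATUS = TAG Add3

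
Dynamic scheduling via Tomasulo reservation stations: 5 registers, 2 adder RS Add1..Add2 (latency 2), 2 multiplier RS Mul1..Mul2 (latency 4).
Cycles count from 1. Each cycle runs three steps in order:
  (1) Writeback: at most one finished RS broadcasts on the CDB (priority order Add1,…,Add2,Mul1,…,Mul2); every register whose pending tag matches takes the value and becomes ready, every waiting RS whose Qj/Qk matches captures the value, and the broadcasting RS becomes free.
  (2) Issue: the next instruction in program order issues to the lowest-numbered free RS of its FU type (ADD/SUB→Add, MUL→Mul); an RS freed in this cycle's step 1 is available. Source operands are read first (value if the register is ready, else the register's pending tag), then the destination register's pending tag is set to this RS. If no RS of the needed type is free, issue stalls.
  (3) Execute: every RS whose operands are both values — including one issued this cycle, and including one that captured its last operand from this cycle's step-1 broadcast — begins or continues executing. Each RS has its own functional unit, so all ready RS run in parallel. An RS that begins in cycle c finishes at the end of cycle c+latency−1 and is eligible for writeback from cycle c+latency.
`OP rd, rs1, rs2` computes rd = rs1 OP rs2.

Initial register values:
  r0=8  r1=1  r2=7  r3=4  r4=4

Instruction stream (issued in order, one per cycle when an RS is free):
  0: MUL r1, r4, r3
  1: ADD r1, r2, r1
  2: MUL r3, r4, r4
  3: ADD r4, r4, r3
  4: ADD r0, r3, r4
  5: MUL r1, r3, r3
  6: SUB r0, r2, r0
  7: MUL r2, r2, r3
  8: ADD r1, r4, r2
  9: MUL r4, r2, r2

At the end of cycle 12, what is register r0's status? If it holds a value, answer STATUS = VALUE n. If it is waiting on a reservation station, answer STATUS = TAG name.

STATUS = TAG Add2

cycle 1: issue MUL r1<-Mul1 // r0:8,r1:Mul1,r2:7,r3:4,r4:4
cycle 2: issue ADD r1<-Add1 // r0:8,r1:Add1,r2:7,r3:4,r4:4
cycle 3: issue MUL r3<-Mul2 // r0:8,r1:Add1,r2:7,r3:Mul2,r4:4
cycle 4: issue ADD r4<-Add2 // r0:8,r1:Add1,r2:7,r3:Mul2,r4:Add2
cycle 5: CDB Mul1=16; stall // r0:8,r1:Add1,r2:7,r3:Mul2,r4:Add2
cycle 6: stall // r0:8,r1:Add1,r2:7,r3:Mul2,r4:Add2
cycle 7: CDB Add1=23; issue ADD r0<-Add1 // r0:Add1,r1:23,r2:7,r3:Mul2,r4:Add2
cycle 8: CDB Mul2=16; issue MUL r1<-Mul1 // r0:Add1,r1:Mul1,r2:7,r3:16,r4:Add2
cycle 9: stall // r0:Add1,r1:Mul1,r2:7,r3:16,r4:Add2
cycle 10: CDB Add2=20; issue SUB r0<-Add2 // r0:Add2,r1:Mul1,r2:7,r3:16,r4:20
cycle 11: issue MUL r2<-Mul2 // r0:Add2,r1:Mul1,r2:Mul2,r3:16,r4:20
cycle 12: CDB Add1=36; issue ADD r1<-Add1 // r0:Add2,r1:Add1,r2:Mul2,r3:16,r4:20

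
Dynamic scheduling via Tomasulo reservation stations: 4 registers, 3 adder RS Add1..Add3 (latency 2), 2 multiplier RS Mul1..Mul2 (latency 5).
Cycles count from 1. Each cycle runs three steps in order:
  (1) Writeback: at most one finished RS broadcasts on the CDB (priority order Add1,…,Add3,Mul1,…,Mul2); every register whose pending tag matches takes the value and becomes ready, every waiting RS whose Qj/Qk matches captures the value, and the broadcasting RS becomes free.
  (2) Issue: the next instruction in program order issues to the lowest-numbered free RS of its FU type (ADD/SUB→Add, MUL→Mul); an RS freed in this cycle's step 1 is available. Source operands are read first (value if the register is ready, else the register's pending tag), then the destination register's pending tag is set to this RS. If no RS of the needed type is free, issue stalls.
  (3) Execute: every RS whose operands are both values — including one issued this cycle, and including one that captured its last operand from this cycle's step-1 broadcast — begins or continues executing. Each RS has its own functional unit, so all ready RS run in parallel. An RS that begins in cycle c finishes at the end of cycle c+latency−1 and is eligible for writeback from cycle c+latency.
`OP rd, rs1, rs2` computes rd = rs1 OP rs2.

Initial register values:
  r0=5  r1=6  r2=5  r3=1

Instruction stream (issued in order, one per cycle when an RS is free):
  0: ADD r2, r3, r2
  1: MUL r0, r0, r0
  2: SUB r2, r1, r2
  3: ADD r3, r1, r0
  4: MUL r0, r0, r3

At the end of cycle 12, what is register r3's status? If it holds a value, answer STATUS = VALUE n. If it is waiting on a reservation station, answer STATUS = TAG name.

STATUS = VALUE 31

  c1: issue ADD r2<-Add1  regs: r0:5,r1:6,r2:Add1,r3:1
  c2: issue MUL r0<-Mul1  regs: r0:Mul1,r1:6,r2:Add1,r3:1
  c3: CDB Add1=6; issue SUB r2<-Add1  regs: r0:Mul1,r1:6,r2:Add1,r3:1
  c4: issue ADD r3<-Add2  regs: r0:Mul1,r1:6,r2:Add1,r3:Add2
  c5: CDB Add1=0; issue MUL r0<-Mul2  regs: r0:Mul2,r1:6,r2:0,r3:Add2
  c6: -  regs: r0:Mul2,r1:6,r2:0,r3:Add2
  c7: CDB Mul1=25  regs: r0:Mul2,r1:6,r2:0,r3:Add2
  c8: -  regs: r0:Mul2,r1:6,r2:0,r3:Add2
  c9: CDB Add2=31  regs: r0:Mul2,r1:6,r2:0,r3:31
  c10: -  regs: r0:Mul2,r1:6,r2:0,r3:31
  c11: -  regs: r0:Mul2,r1:6,r2:0,r3:31
  c12: -  regs: r0:Mul2,r1:6,r2:0,r3:31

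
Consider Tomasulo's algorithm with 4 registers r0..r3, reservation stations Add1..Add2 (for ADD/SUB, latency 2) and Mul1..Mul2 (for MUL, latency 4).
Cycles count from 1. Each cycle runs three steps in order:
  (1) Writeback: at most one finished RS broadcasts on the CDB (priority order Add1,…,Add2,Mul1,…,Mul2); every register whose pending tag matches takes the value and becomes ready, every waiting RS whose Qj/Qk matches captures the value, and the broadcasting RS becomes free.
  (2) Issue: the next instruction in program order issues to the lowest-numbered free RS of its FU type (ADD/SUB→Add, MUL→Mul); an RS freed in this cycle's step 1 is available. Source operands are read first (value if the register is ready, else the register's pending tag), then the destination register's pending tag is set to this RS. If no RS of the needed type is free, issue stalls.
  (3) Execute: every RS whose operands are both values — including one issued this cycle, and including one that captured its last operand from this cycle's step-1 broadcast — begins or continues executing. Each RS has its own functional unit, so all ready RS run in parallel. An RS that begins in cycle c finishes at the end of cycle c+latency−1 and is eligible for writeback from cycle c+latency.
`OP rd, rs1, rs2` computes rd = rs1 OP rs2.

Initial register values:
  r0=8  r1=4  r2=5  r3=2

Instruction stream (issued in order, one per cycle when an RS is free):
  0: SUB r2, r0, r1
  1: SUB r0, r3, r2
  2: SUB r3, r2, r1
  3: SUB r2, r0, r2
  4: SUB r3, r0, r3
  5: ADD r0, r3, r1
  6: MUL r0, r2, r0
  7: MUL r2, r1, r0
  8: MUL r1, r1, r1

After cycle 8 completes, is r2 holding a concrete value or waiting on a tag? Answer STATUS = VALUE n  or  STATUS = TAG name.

c1: issue SUB r2<-Add1 | r0:8,r1:4,r2:Add1,r3:2
c2: issue SUB r0<-Add2 | r0:Add2,r1:4,r2:Add1,r3:2
c3: CDB Add1=4; issue SUB r3<-Add1 | r0:Add2,r1:4,r2:4,r3:Add1
c4: stall | r0:Add2,r1:4,r2:4,r3:Add1
c5: CDB Add1=0; issue SUB r2<-Add1 | r0:Add2,r1:4,r2:Add1,r3:0
c6: CDB Add2=-2; issue SUB r3<-Add2 | r0:-2,r1:4,r2:Add1,r3:Add2
c7: stall | r0:-2,r1:4,r2:Add1,r3:Add2
c8: CDB Add1=-6; issue ADD r0<-Add1 | r0:Add1,r1:4,r2:-6,r3:Add2

STATUS = VALUE -6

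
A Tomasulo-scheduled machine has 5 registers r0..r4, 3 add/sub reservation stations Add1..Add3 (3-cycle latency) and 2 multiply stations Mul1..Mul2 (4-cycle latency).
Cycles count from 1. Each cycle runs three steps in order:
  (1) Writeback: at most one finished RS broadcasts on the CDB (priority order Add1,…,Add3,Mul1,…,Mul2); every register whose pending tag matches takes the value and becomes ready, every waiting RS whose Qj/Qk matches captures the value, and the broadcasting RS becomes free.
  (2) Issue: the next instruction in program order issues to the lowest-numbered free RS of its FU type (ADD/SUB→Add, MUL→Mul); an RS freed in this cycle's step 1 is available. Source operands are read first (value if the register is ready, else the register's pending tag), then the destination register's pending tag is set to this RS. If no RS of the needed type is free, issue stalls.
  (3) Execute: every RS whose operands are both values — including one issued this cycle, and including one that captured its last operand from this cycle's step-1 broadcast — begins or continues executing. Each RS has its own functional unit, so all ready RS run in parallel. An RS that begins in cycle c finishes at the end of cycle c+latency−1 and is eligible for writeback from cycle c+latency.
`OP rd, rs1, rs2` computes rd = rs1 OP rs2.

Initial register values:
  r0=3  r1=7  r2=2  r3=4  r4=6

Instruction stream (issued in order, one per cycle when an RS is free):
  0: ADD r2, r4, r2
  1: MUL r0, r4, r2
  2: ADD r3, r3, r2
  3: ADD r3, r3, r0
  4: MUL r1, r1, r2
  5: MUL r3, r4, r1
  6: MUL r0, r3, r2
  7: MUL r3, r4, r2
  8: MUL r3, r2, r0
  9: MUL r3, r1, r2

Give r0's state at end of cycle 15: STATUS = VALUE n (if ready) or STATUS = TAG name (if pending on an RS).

STATUS = TAG Mul2

  c1: issue ADD r2<-Add1  regs: r0:3,r1:7,r2:Add1,r3:4,r4:6
  c2: issue MUL r0<-Mul1  regs: r0:Mul1,r1:7,r2:Add1,r3:4,r4:6
  c3: issue ADD r3<-Add2  regs: r0:Mul1,r1:7,r2:Add1,r3:Add2,r4:6
  c4: CDB Add1=8; issue ADD r3<-Add1  regs: r0:Mul1,r1:7,r2:8,r3:Add1,r4:6
  c5: issue MUL r1<-Mul2  regs: r0:Mul1,r1:Mul2,r2:8,r3:Add1,r4:6
  c6: stall  regs: r0:Mul1,r1:Mul2,r2:8,r3:Add1,r4:6
  c7: CDB Add2=12; stall  regs: r0:Mul1,r1:Mul2,r2:8,r3:Add1,r4:6
  c8: CDB Mul1=48; issue MUL r3<-Mul1  regs: r0:48,r1:Mul2,r2:8,r3:Mul1,r4:6
  c9: CDB Mul2=56; issue MUL r0<-Mul2  regs: r0:Mul2,r1:56,r2:8,r3:Mul1,r4:6
  c10: stall  regs: r0:Mul2,r1:56,r2:8,r3:Mul1,r4:6
  c11: CDB Add1=60; stall  regs: r0:Mul2,r1:56,r2:8,r3:Mul1,r4:6
  c12: stall  regs: r0:Mul2,r1:56,r2:8,r3:Mul1,r4:6
  c13: CDB Mul1=336; issue MUL r3<-Mul1  regs: r0:Mul2,r1:56,r2:8,r3:Mul1,r4:6
  c14: stall  regs: r0:Mul2,r1:56,r2:8,r3:Mul1,r4:6
  c15: stall  regs: r0:Mul2,r1:56,r2:8,r3:Mul1,r4:6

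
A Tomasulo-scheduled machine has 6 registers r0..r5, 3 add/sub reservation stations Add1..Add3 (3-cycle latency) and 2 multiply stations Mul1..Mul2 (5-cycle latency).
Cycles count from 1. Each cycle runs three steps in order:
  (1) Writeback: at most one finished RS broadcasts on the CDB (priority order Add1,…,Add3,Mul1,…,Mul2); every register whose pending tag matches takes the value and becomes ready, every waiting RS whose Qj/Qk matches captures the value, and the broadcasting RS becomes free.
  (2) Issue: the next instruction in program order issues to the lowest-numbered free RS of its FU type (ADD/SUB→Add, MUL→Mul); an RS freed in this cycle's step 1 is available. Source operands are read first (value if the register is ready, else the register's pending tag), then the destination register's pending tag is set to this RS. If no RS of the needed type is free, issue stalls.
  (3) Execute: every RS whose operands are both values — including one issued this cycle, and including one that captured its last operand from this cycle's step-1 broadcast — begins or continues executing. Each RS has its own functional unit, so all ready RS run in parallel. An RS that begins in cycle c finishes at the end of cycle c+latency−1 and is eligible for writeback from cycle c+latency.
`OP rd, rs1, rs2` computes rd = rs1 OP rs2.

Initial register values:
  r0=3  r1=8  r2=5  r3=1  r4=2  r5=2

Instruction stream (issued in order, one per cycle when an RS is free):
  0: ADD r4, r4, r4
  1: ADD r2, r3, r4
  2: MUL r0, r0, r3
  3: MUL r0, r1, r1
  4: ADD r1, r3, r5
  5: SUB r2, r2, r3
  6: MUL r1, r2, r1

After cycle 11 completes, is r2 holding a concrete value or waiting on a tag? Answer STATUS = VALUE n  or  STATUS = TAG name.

STATUS = VALUE 4

c1: issue ADD r4<-Add1 | r0:3,r1:8,r2:5,r3:1,r4:Add1,r5:2
c2: issue ADD r2<-Add2 | r0:3,r1:8,r2:Add2,r3:1,r4:Add1,r5:2
c3: issue MUL r0<-Mul1 | r0:Mul1,r1:8,r2:Add2,r3:1,r4:Add1,r5:2
c4: CDB Add1=4; issue MUL r0<-Mul2 | r0:Mul2,r1:8,r2:Add2,r3:1,r4:4,r5:2
c5: issue ADD r1<-Add1 | r0:Mul2,r1:Add1,r2:Add2,r3:1,r4:4,r5:2
c6: issue SUB r2<-Add3 | r0:Mul2,r1:Add1,r2:Add3,r3:1,r4:4,r5:2
c7: CDB Add2=5; stall | r0:Mul2,r1:Add1,r2:Add3,r3:1,r4:4,r5:2
c8: CDB Add1=3; stall | r0:Mul2,r1:3,r2:Add3,r3:1,r4:4,r5:2
c9: CDB Mul1=3; issue MUL r1<-Mul1 | r0:Mul2,r1:Mul1,r2:Add3,r3:1,r4:4,r5:2
c10: CDB Add3=4 | r0:Mul2,r1:Mul1,r2:4,r3:1,r4:4,r5:2
c11: CDB Mul2=64 | r0:64,r1:Mul1,r2:4,r3:1,r4:4,r5:2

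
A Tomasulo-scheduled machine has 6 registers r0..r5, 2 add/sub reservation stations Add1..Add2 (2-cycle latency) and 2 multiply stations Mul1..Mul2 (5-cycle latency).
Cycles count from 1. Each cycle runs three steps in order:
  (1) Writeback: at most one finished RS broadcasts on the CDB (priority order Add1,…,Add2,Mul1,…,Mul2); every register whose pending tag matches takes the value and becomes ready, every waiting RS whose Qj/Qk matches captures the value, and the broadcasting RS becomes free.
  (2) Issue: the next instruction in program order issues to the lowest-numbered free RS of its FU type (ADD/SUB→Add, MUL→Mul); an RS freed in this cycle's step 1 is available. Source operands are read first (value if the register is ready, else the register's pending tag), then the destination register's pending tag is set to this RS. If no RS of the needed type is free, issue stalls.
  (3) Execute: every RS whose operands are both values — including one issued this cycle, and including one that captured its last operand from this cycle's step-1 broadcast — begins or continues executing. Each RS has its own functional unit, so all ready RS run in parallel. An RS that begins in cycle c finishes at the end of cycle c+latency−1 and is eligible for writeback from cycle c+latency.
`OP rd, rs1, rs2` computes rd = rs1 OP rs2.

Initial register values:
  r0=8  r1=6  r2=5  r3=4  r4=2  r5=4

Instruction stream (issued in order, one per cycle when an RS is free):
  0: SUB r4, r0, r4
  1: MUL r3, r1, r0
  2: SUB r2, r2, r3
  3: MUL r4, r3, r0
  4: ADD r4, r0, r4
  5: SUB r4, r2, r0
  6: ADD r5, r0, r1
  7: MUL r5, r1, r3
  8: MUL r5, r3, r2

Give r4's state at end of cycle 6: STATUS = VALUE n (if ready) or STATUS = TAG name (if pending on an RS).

cycle 1: issue SUB r4<-Add1 // r0:8,r1:6,r2:5,r3:4,r4:Add1,r5:4
cycle 2: issue MUL r3<-Mul1 // r0:8,r1:6,r2:5,r3:Mul1,r4:Add1,r5:4
cycle 3: CDB Add1=6; issue SUB r2<-Add1 // r0:8,r1:6,r2:Add1,r3:Mul1,r4:6,r5:4
cycle 4: issue MUL r4<-Mul2 // r0:8,r1:6,r2:Add1,r3:Mul1,r4:Mul2,r5:4
cycle 5: issue ADD r4<-Add2 // r0:8,r1:6,r2:Add1,r3:Mul1,r4:Add2,r5:4
cycle 6: stall // r0:8,r1:6,r2:Add1,r3:Mul1,r4:Add2,r5:4

STATUS = TAG Add2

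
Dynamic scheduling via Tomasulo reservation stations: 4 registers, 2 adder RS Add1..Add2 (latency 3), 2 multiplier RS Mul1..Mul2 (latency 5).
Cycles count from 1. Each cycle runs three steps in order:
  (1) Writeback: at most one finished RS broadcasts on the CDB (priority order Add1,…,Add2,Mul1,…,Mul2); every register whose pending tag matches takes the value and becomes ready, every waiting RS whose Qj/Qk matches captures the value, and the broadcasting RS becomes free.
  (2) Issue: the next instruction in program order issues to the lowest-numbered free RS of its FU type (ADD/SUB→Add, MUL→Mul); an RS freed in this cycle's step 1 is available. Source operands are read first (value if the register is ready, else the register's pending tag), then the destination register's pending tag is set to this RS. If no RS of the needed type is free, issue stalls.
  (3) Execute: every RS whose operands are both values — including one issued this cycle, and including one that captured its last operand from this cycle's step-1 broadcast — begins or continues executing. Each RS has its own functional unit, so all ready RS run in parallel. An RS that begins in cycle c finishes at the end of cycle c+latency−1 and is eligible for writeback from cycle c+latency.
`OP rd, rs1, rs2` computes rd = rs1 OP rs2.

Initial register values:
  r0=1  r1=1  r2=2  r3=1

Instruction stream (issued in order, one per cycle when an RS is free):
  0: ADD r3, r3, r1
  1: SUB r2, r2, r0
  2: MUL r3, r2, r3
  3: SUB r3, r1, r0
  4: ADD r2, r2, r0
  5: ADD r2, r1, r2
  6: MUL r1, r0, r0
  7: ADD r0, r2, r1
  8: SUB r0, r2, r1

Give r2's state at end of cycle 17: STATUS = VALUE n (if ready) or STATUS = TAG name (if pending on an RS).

cycle 1: issue ADD r3<-Add1 // r0:1,r1:1,r2:2,r3:Add1
cycle 2: issue SUB r2<-Add2 // r0:1,r1:1,r2:Add2,r3:Add1
cycle 3: issue MUL r3<-Mul1 // r0:1,r1:1,r2:Add2,r3:Mul1
cycle 4: CDB Add1=2; issue SUB r3<-Add1 // r0:1,r1:1,r2:Add2,r3:Add1
cycle 5: CDB Add2=1; issue ADD r2<-Add2 // r0:1,r1:1,r2:Add2,r3:Add1
cycle 6: stall // r0:1,r1:1,r2:Add2,r3:Add1
cycle 7: CDB Add1=0; issue ADD r2<-Add1 // r0:1,r1:1,r2:Add1,r3:0
cycle 8: CDB Add2=2; issue MUL r1<-Mul2 // r0:1,r1:Mul2,r2:Add1,r3:0
cycle 9: issue ADD r0<-Add2 // r0:Add2,r1:Mul2,r2:Add1,r3:0
cycle 10: CDB Mul1=2; stall // r0:Add2,r1:Mul2,r2:Add1,r3:0
cycle 11: CDB Add1=3; issue SUB r0<-Add1 // r0:Add1,r1:Mul2,r2:3,r3:0
cycle 12: - // r0:Add1,r1:Mul2,r2:3,r3:0
cycle 13: CDB Mul2=1 // r0:Add1,r1:1,r2:3,r3:0
cycle 14: - // r0:Add1,r1:1,r2:3,r3:0
cycle 15: - // r0:Add1,r1:1,r2:3,r3:0
cycle 16: CDB Add1=2 // r0:2,r1:1,r2:3,r3:0
cycle 17: CDB Add2=4 // r0:2,r1:1,r2:3,r3:0

STATUS = VALUE 3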